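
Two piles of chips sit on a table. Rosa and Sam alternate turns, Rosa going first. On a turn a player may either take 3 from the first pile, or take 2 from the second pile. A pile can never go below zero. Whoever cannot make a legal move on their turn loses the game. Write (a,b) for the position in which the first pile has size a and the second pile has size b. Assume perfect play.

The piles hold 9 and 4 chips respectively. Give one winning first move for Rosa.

Move to (6,4).

Build the W/L table. Terminal = L. A non-terminal position is W if it has a move to some L; otherwise it is L.
No move ever increases a pile, so every position that can arise here has a ≤ 9 and b ≤ 4; it is enough to label the cells with 0 ≤ a ≤ 9 and 0 ≤ b ≤ 4.
Every move lowers a or b (never raises either), so fill the grid row by row in increasing a, and left to right within a row: each cell's successors are then already labelled.
      b=0  b=1  b=2  b=3  b=4
a=0:    L    L    W    W    L
a=1:    L    L    W    W    L
a=2:    L    L    W    W    L
a=3:    W    W    L    L    W
a=4:    W    W    L    L    W
a=5:    W    W    L    L    W
a=6:    L    L    W    W    L
a=7:    L    L    W    W    L
a=8:    L    L    W    W    L
a=9:    W    W    L    L    W
Cells with no legal move (terminal, hence L): (0,0), (0,1), (1,0), (1,1), (2,0), (2,1).
The remaining L cells, each justified by listing all of its moves:
(0,4): only reaches (0,2)(W), which is W → L
(1,4): only reaches (1,2)(W), which is W → L
(2,4): only reaches (2,2)(W), which is W → L
(3,2): only reaches (0,2)(W), (3,0)(W), all W → L
(3,3): only reaches (0,3)(W), (3,1)(W), all W → L
(4,2): only reaches (1,2)(W), (4,0)(W), all W → L
(4,3): only reaches (1,3)(W), (4,1)(W), all W → L
(5,2): only reaches (2,2)(W), (5,0)(W), all W → L
(5,3): only reaches (2,3)(W), (5,1)(W), all W → L
(6,0): only reaches (3,0)(W), which is W → L
(6,1): only reaches (3,1)(W), which is W → L
(6,4): only reaches (3,4)(W), (6,2)(W), all W → L
(7,0): only reaches (4,0)(W), which is W → L
(7,1): only reaches (4,1)(W), which is W → L
(7,4): only reaches (4,4)(W), (7,2)(W), all W → L
(8,0): only reaches (5,0)(W), which is W → L
(8,1): only reaches (5,1)(W), which is W → L
(8,4): only reaches (5,4)(W), (8,2)(W), all W → L
(9,2): only reaches (6,2)(W), (9,0)(W), all W → L
(9,3): only reaches (6,3)(W), (9,1)(W), all W → L
Every other cell has at least one move into one of the L cells above, so it is W.
From (9,4), the L positions reachable in one move are: (6,4), (9,2). Any move reaching one of these is winning.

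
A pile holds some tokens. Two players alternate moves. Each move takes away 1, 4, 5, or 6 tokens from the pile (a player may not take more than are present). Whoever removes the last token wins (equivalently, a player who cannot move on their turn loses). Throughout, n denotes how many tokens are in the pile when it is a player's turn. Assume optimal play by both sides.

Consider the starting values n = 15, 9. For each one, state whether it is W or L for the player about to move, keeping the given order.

Classify positions by backward induction: terminal positions (no move available) are L. From any other position, the mover wins iff some move reaches an L.
n=0: no move → L
n=1: →0(L), so W
n=2: →1(W) only, which is W, so L
n=3: →2(L), so W
n=4: →0(L), so W
n=5: →0(L), so W
n=6: →2(L), so W
n=7: →2(L), so W
n=8: →2(L), so W
n=9: →8(W), 5(W), 4(W), 3(W) — all W, so L
n=10: →9(L), so W
n=11: →10(W), 7(W), 6(W), 5(W) — all W, so L
n=12: →11(L), so W
n=13: →9(L), so W
n=14: →9(L), so W
n=15: →11(L), so W

15: W, 9: L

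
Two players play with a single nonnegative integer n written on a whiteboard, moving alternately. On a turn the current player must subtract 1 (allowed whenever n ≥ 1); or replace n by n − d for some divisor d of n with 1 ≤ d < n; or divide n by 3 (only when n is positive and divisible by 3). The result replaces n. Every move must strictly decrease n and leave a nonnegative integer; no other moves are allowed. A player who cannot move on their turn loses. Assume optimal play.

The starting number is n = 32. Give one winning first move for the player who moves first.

Work bottom-up. With no move the player to move loses. Otherwise the position is W if at least one move leads to an L position for the opponent, and L if every move leads to a W.
n=0: no move → L
n=1: W (go to 0, an L position)
n=2: L (sole option 1(W) is W)
n=3: W (go to 2, an L position)
n=4: W (go to 2, an L position)
n=5: L (sole option 4(W) is W)
n=6: W (go to 2, an L position)
n=7: L (sole option 6(W) is W)
n=8: W (go to 7, an L position)
n=9: L (options 3(W), 6(W), 8(W) are all W)
n=10: W (go to 5, an L position)
n=11: L (sole option 10(W) is W)
n=12: W (go to 9, an L position)
n=13: L (sole option 12(W) is W)
n=14: W (go to 7, an L position)
n=15: W (go to 5, an L position)
n=16: L (options 8(W), 12(W), 14(W), 15(W) are all W)
n=17: W (go to 16, an L position)
n=18: W (go to 9, an L position)
n=19: L (sole option 18(W) is W)
n=20: W (go to 16, an L position)
n=21: W (go to 7, an L position)
n=22: W (go to 11, an L position)
n=23: L (sole option 22(W) is W)
n=24: W (go to 16, an L position)
n=25: L (options 20(W), 24(W) are all W)
n=26: W (go to 13, an L position)
n=27: W (go to 9, an L position)
n=28: L (options 14(W), 21(W), 24(W), 26(W), 27(W) are all W)
n=29: W (go to 28, an L position)
n=30: W (go to 25, an L position)
n=31: L (sole option 30(W) is W)
n=32: W (go to 16, an L position)
From 32, the L positions reachable in one move are: 16, 28, 31. Any move reaching one of these is winning.

Move to 16.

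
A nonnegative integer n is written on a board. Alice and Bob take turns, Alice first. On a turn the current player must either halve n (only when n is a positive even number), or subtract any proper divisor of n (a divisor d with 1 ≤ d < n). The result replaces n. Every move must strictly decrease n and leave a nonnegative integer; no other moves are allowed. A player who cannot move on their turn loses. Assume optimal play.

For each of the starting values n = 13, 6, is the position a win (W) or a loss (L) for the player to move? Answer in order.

13: L, 6: W

Positions with no move are L. A position that does have a move is losing for the player to move precisely when every available move leads to a winning position for the opponent. Fill in the labels:
n=0: no move → L
n=1: no move → L
n=2: W (go to 1, an L position)
n=3: L (sole option 2(W) is W)
n=4: W (go to 3, an L position)
n=5: L (sole option 4(W) is W)
n=6: W (go to 3, an L position)
n=7: L (sole option 6(W) is W)
n=8: W (go to 7, an L position)
n=9: L (options 6(W), 8(W) are all W)
n=10: W (go to 5, an L position)
n=11: L (sole option 10(W) is W)
n=12: W (go to 9, an L position)
n=13: L (sole option 12(W) is W)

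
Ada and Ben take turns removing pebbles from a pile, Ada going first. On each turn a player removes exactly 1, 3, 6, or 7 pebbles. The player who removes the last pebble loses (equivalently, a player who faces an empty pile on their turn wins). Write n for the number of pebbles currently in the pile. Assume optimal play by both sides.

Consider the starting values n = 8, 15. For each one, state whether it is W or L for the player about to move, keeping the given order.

8: W, 15: L

Build the W/L table. Terminal = W. A non-terminal position is W if it has a move to some L; otherwise it is L.
n=0: no move; the opponent has just taken the last pebble and therefore loses → W
n=1: only reaches 0(W), which is W → L
n=2: reaches L-position 1 → W
n=3: only reaches 2(W), 0(W), all W → L
n=4: reaches L-position 3 → W
n=5: only reaches 4(W), 2(W), all W → L
n=6: reaches L-position 5 → W
n=7: reaches L-position 1 → W
n=8: reaches L-position 5 → W
n=9: reaches L-position 3 → W
n=10: reaches L-position 3 → W
n=11: reaches L-position 5 → W
n=12: reaches L-position 5 → W
n=13: only reaches 12(W), 10(W), 7(W), 6(W), all W → L
n=14: reaches L-position 13 → W
n=15: only reaches 14(W), 12(W), 9(W), 8(W), all W → L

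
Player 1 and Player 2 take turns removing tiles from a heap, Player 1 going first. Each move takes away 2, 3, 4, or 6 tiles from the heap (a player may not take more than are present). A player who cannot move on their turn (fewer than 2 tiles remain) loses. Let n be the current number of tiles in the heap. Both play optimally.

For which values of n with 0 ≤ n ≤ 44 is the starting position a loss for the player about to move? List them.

Classify positions by backward induction: terminal positions (no move available) are L. From any other position, the mover wins iff some move reaches an L.
n=0: no move → L
n=1: no move → L
n=2: reaches L-position 0 → W
n=3: reaches L-position 1 → W
n=4: reaches L-position 1 → W
n=5: reaches L-position 1 → W
n=6: reaches L-position 0 → W
n=7: reaches L-position 1 → W
n=8: only reaches 6(W), 5(W), 4(W), 2(W), all W → L
n=9: only reaches 7(W), 6(W), 5(W), 3(W), all W → L
n=10: reaches L-position 8 → W
n=11: reaches L-position 9 → W
n=12: reaches L-position 9 → W
n=13: reaches L-position 9 → W
n=14: reaches L-position 8 → W
n=15: reaches L-position 9 → W
n=16: only reaches 14(W), 13(W), 12(W), 10(W), all W → L
n=17: only reaches 15(W), 14(W), 13(W), 11(W), all W → L
n=18: reaches L-position 16 → W
n=19: reaches L-position 17 → W
n=20: reaches L-position 17 → W
n=21: reaches L-position 17 → W
n=22: reaches L-position 16 → W
n=23: reaches L-position 17 → W
n=24: only reaches 22(W), 21(W), 20(W), 18(W), all W → L
n=25: only reaches 23(W), 22(W), 21(W), 19(W), all W → L
n=26: reaches L-position 24 → W
n=27: reaches L-position 25 → W
n=28: reaches L-position 25 → W
n=29: reaches L-position 25 → W
n=30: reaches L-position 24 → W
n=31: reaches L-position 25 → W
n=32: only reaches 30(W), 29(W), 28(W), 26(W), all W → L
n=33: only reaches 31(W), 30(W), 29(W), 27(W), all W → L
n=34: reaches L-position 32 → W
n=35: reaches L-position 33 → W
n=36: reaches L-position 33 → W
n=37: reaches L-position 33 → W
n=38: reaches L-position 32 → W
n=39: reaches L-position 33 → W
n=40: only reaches 38(W), 37(W), 36(W), 34(W), all W → L
n=41: only reaches 39(W), 38(W), 37(W), 35(W), all W → L
n=42: reaches L-position 40 → W
n=43: reaches L-position 41 → W
n=44: reaches L-position 41 → W
Reading off the rows marked L gives the requested list; there are 12 such values of n.

0, 1, 8, 9, 16, 17, 24, 25, 32, 33, 40, 41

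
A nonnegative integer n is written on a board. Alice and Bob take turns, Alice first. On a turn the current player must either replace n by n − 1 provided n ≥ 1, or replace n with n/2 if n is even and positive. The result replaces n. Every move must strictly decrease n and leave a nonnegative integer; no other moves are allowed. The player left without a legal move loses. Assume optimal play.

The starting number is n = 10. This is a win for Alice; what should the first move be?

Move to 5.

Use the standard recursion: the mover loses at a terminal position; elsewhere, the mover wins exactly when some move hands the opponent an L position.
n=0: no move → L
n=1: →0(L), so W
n=2: →1(W) only, which is W, so L
n=3: →2(L), so W
n=4: →2(L), so W
n=5: →4(W) only, which is W, so L
n=6: →5(L), so W
n=7: →6(W) only, which is W, so L
n=8: →7(L), so W
n=9: →8(W) only, which is W, so L
n=10: →5(L), so W
From 10, the L positions reachable in one move are: 5, 9. Any move reaching one of these is winning.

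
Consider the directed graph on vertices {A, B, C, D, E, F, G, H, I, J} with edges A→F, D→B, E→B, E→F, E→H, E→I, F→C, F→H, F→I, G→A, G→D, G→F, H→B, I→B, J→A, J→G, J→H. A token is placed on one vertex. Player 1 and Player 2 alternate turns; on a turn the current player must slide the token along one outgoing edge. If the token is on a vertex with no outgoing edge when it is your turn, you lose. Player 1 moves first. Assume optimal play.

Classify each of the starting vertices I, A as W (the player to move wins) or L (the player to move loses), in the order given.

Compute win/loss labels from the base case upward. A position with no move is L. Any other position is W if it can reach an L in one move, else L.
Every edge goes from a vertex to one that appears earlier in the order B, C, D, I, H, F, E, A, G, J, so processing vertices in that order labels each vertex after all of its successors.
B: no outgoing edge → L
C: no outgoing edge → L
D: can move to B, which is L ⇒ W
I: can move to B, which is L ⇒ W
H: can move to B, which is L ⇒ W
F: can move to C, which is L ⇒ W
E: can move to B, which is L ⇒ W
A: the only move is to F(W), a W ⇒ L
G: can move to A, which is L ⇒ W
J: can move to A, which is L ⇒ W

I: W, A: L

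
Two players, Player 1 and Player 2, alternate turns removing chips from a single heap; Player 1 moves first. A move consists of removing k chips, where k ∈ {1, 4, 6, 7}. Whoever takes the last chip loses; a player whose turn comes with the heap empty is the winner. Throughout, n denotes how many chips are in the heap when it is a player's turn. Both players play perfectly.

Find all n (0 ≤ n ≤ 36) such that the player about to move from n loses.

Build the W/L table. Terminal = W. A non-terminal position is W if it has a move to some L; otherwise it is L.
n=0: no move; the opponent has just taken the last chip and therefore loses → W
n=1: →0(W) only, which is W, so L
n=2: →1(L), so W
n=3: →2(W) only, which is W, so L
n=4: →3(L), so W
n=5: →1(L), so W
n=6: →5(W), 2(W), 0(W) — all W, so L
n=7: →6(L), so W
n=8: →1(L), so W
n=9: →3(L), so W
n=10: →6(L), so W
n=11: →10(W), 7(W), 5(W), 4(W) — all W, so L
n=12: →11(L), so W
n=13: →6(L), so W
n=14: →13(W), 10(W), 8(W), 7(W) — all W, so L
n=15: →14(L), so W
n=16: →15(W), 12(W), 10(W), 9(W) — all W, so L
n=17: →16(L), so W
n=18: →14(L), so W
n=19: →18(W), 15(W), 13(W), 12(W) — all W, so L
n=20: →19(L), so W
n=21: →14(L), so W
n=22: →16(L), so W
n=23: →19(L), so W
n=24: →23(W), 20(W), 18(W), 17(W) — all W, so L
n=25: →24(L), so W
n=26: →19(L), so W
n=27: →26(W), 23(W), 21(W), 20(W) — all W, so L
n=28: →27(L), so W
n=29: →28(W), 25(W), 23(W), 22(W) — all W, so L
n=30: →29(L), so W
n=31: →27(L), so W
n=32: →31(W), 28(W), 26(W), 25(W) — all W, so L
n=33: →32(L), so W
n=34: →27(L), so W
n=35: →29(L), so W
n=36: →32(L), so W
Reading off the rows marked L gives the requested list; there are 11 such values of n.

1, 3, 6, 11, 14, 16, 19, 24, 27, 29, 32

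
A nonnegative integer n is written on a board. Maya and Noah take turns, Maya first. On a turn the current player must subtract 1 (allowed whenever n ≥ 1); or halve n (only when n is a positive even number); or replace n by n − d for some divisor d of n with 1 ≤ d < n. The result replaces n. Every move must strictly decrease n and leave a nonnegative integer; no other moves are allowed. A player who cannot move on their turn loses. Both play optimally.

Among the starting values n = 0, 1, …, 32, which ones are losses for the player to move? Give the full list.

0, 2, 5, 7, 9, 11, 13, 15, 17, 19, 21, 23, 25, 27, 29, 31

Work bottom-up. With no move the player to move loses. Otherwise the position is W if at least one move leads to an L position for the opponent, and L if every move leads to a W.
n=0: no move → L
n=1: reaches L-position 0 → W
n=2: only reaches 1(W), which is W → L
n=3: reaches L-position 2 → W
n=4: reaches L-position 2 → W
n=5: only reaches 4(W), which is W → L
n=6: reaches L-position 5 → W
n=7: only reaches 6(W), which is W → L
n=8: reaches L-position 7 → W
n=9: only reaches 6(W), 8(W), all W → L
n=10: reaches L-position 5 → W
n=11: only reaches 10(W), which is W → L
n=12: reaches L-position 9 → W
n=13: only reaches 12(W), which is W → L
n=14: reaches L-position 7 → W
n=15: only reaches 10(W), 12(W), 14(W), all W → L
n=16: reaches L-position 15 → W
n=17: only reaches 16(W), which is W → L
n=18: reaches L-position 9 → W
n=19: only reaches 18(W), which is W → L
n=20: reaches L-position 15 → W
n=21: only reaches 14(W), 18(W), 20(W), all W → L
n=22: reaches L-position 11 → W
n=23: only reaches 22(W), which is W → L
n=24: reaches L-position 21 → W
n=25: only reaches 20(W), 24(W), all W → L
n=26: reaches L-position 13 → W
n=27: only reaches 18(W), 24(W), 26(W), all W → L
n=28: reaches L-position 21 → W
n=29: only reaches 28(W), which is W → L
n=30: reaches L-position 15 → W
n=31: only reaches 30(W), which is W → L
n=32: reaches L-position 31 → W
The losing starting values of n are exactly the entries labelled L in this table (16 of them).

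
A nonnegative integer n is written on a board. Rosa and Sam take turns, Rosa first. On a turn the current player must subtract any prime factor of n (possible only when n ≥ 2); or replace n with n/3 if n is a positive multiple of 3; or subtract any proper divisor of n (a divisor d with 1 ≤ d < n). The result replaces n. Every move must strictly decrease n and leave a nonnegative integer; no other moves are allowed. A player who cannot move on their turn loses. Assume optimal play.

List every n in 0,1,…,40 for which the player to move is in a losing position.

Classify positions by backward induction: terminal positions (no move available) are L. From any other position, the mover wins iff some move reaches an L.
n=0: no move → L
n=1: no move → L
n=2: can move to 0, which is L ⇒ W
n=3: can move to 0, which is L ⇒ W
n=4: moves to 2(W), 3(W); every one is W ⇒ L
n=5: can move to 0, which is L ⇒ W
n=6: can move to 4, which is L ⇒ W
n=7: can move to 0, which is L ⇒ W
n=8: can move to 4, which is L ⇒ W
n=9: moves to 3(W), 6(W), 8(W); every one is W ⇒ L
n=10: can move to 9, which is L ⇒ W
n=11: can move to 0, which is L ⇒ W
n=12: can move to 4, which is L ⇒ W
n=13: can move to 0, which is L ⇒ W
n=14: moves to 7(W), 12(W), 13(W); every one is W ⇒ L
n=15: can move to 14, which is L ⇒ W
n=16: can move to 14, which is L ⇒ W
n=17: can move to 0, which is L ⇒ W
n=18: can move to 9, which is L ⇒ W
n=19: can move to 0, which is L ⇒ W
n=20: moves to 10(W), 15(W), 16(W), 18(W), 19(W); every one is W ⇒ L
n=21: can move to 14, which is L ⇒ W
n=22: can move to 20, which is L ⇒ W
n=23: can move to 0, which is L ⇒ W
n=24: can move to 20, which is L ⇒ W
n=25: can move to 20, which is L ⇒ W
n=26: moves to 13(W), 24(W), 25(W); every one is W ⇒ L
n=27: can move to 9, which is L ⇒ W
n=28: can move to 14, which is L ⇒ W
n=29: can move to 0, which is L ⇒ W
n=30: can move to 20, which is L ⇒ W
n=31: can move to 0, which is L ⇒ W
n=32: moves to 16(W), 24(W), 28(W), 30(W), 31(W); every one is W ⇒ L
n=33: can move to 32, which is L ⇒ W
n=34: can move to 32, which is L ⇒ W
n=35: moves to 28(W), 30(W), 34(W); every one is W ⇒ L
n=36: can move to 32, which is L ⇒ W
n=37: can move to 0, which is L ⇒ W
n=38: moves to 19(W), 36(W), 37(W); every one is W ⇒ L
n=39: can move to 26, which is L ⇒ W
n=40: can move to 20, which is L ⇒ W
Reading off the rows marked L gives the requested list; there are 10 such values of n.

0, 1, 4, 9, 14, 20, 26, 32, 35, 38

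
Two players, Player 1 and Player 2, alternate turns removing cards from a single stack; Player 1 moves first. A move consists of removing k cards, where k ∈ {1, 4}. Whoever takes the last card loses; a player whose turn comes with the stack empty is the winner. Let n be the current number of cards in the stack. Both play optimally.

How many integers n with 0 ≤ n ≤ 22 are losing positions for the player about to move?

Build the W/L table. Terminal = W. A non-terminal position is W if it has a move to some L; otherwise it is L.
n=0: no move; the opponent has just taken the last card and therefore loses → W
n=1: L (sole option 0(W) is W)
n=2: W (go to 1, an L position)
n=3: L (sole option 2(W) is W)
n=4: W (go to 3, an L position)
n=5: W (go to 1, an L position)
n=6: L (options 5(W), 2(W) are all W)
n=7: W (go to 6, an L position)
n=8: L (options 7(W), 4(W) are all W)
n=9: W (go to 8, an L position)
n=10: W (go to 6, an L position)
n=11: L (options 10(W), 7(W) are all W)
n=12: W (go to 11, an L position)
n=13: L (options 12(W), 9(W) are all W)
n=14: W (go to 13, an L position)
n=15: W (go to 11, an L position)
n=16: L (options 15(W), 12(W) are all W)
n=17: W (go to 16, an L position)
n=18: L (options 17(W), 14(W) are all W)
n=19: W (go to 18, an L position)
n=20: W (go to 16, an L position)
n=21: L (options 20(W), 17(W) are all W)
n=22: W (go to 21, an L position)
L entries with 0 ≤ n ≤ 22: n = 1, 3, 6, 8, 11, 13, 16, 18, 21; that makes 9.

9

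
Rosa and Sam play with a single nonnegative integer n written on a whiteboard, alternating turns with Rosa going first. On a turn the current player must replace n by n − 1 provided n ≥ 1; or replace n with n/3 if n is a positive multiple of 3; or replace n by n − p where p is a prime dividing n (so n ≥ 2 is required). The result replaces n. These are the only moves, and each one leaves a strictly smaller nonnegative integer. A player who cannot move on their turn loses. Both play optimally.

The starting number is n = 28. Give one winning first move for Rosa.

Build the W/L table. Terminal = L. A non-terminal position is W if it has a move to some L; otherwise it is L.
n=0: no move → L
n=1: can move to 0, which is L ⇒ W
n=2: can move to 0, which is L ⇒ W
n=3: can move to 0, which is L ⇒ W
n=4: moves to 2(W), 3(W); every one is W ⇒ L
n=5: can move to 0, which is L ⇒ W
n=6: can move to 4, which is L ⇒ W
n=7: can move to 0, which is L ⇒ W
n=8: moves to 6(W), 7(W); every one is W ⇒ L
n=9: can move to 8, which is L ⇒ W
n=10: can move to 8, which is L ⇒ W
n=11: can move to 0, which is L ⇒ W
n=12: can move to 4, which is L ⇒ W
n=13: can move to 0, which is L ⇒ W
n=14: moves to 7(W), 12(W), 13(W); every one is W ⇒ L
n=15: can move to 14, which is L ⇒ W
n=16: can move to 14, which is L ⇒ W
n=17: can move to 0, which is L ⇒ W
n=18: moves to 6(W), 15(W), 16(W), 17(W); every one is W ⇒ L
n=19: can move to 0, which is L ⇒ W
n=20: can move to 18, which is L ⇒ W
n=21: can move to 14, which is L ⇒ W
n=22: moves to 11(W), 20(W), 21(W); every one is W ⇒ L
n=23: can move to 0, which is L ⇒ W
n=24: can move to 8, which is L ⇒ W
n=25: moves to 20(W), 24(W); every one is W ⇒ L
n=26: can move to 25, which is L ⇒ W
n=27: moves to 9(W), 24(W), 26(W); every one is W ⇒ L
n=28: can move to 27, which is L ⇒ W
From 28, the L positions reachable in one move are: 27.

Move to 27.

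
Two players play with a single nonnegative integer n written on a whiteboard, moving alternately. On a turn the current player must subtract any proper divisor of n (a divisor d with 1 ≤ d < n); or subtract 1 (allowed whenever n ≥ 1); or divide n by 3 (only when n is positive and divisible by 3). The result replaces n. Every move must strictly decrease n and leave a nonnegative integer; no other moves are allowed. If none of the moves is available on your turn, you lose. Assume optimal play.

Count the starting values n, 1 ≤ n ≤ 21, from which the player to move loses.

8

Classify positions by backward induction: terminal positions (no move available) are L. From any other position, the mover wins iff some move reaches an L.
n=0: no move → L
n=1: →0(L), so W
n=2: →1(W) only, which is W, so L
n=3: →2(L), so W
n=4: →2(L), so W
n=5: →4(W) only, which is W, so L
n=6: →2(L), so W
n=7: →6(W) only, which is W, so L
n=8: →7(L), so W
n=9: →3(W), 6(W), 8(W) — all W, so L
n=10: →5(L), so W
n=11: →10(W) only, which is W, so L
n=12: →9(L), so W
n=13: →12(W) only, which is W, so L
n=14: →7(L), so W
n=15: →5(L), so W
n=16: →8(W), 12(W), 14(W), 15(W) — all W, so L
n=17: →16(L), so W
n=18: →9(L), so W
n=19: →18(W) only, which is W, so L
n=20: →16(L), so W
n=21: →7(L), so W
L entries with 1 ≤ n ≤ 21 (n=0 is outside the asked range and is not counted): n = 2, 5, 7, 9, 11, 13, 16, 19; that makes 8.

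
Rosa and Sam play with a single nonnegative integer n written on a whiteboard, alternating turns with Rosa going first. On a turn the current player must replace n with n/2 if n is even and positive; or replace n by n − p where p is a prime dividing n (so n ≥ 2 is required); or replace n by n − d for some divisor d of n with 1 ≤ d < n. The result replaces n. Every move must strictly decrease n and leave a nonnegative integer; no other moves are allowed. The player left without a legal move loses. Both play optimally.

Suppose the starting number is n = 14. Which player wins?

Sam wins.

Work bottom-up. With no move the player to move loses. Otherwise the position is W if at least one move leads to an L position for the opponent, and L if every move leads to a W.
n=0: no move → L
n=1: no move → L
n=2: W (go to 0, an L position)
n=3: W (go to 0, an L position)
n=4: L (options 2(W), 3(W) are all W)
n=5: W (go to 0, an L position)
n=6: W (go to 4, an L position)
n=7: W (go to 0, an L position)
n=8: W (go to 4, an L position)
n=9: L (options 6(W), 8(W) are all W)
n=10: W (go to 9, an L position)
n=11: W (go to 0, an L position)
n=12: W (go to 9, an L position)
n=13: W (go to 0, an L position)
n=14: L (options 7(W), 12(W), 13(W) are all W)
The starting position 14 is L: whatever Rosa does, the opponent receives a W position.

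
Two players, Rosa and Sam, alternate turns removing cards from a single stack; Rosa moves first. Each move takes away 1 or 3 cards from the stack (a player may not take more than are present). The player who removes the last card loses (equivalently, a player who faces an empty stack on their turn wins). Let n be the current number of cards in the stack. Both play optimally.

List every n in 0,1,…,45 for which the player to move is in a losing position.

1, 3, 5, 7, 9, 11, 13, 15, 17, 19, 21, 23, 25, 27, 29, 31, 33, 35, 37, 39, 41, 43, 45

Positions with no move are W. A position that does have a move is losing for the player to move precisely when every available move leads to a winning position for the opponent. Fill in the labels:
n=0: no move; the opponent has just taken the last card and therefore loses → W
n=1: →0(W) only, which is W, so L
n=2: →1(L), so W
n=3: →2(W), 0(W) — all W, so L
n=4: →3(L), so W
n=5: →4(W), 2(W) — all W, so L
n=6: →5(L), so W
n=7: →6(W), 4(W) — all W, so L
n=8: →7(L), so W
n=9: →8(W), 6(W) — all W, so L
n=10: →9(L), so W
n=11: →10(W), 8(W) — all W, so L
n=12: →11(L), so W
n=13: →12(W), 10(W) — all W, so L
n=14: →13(L), so W
n=15: →14(W), 12(W) — all W, so L
n=16: →15(L), so W
n=17: →16(W), 14(W) — all W, so L
n=18: →17(L), so W
n=19: →18(W), 16(W) — all W, so L
n=20: →19(L), so W
n=21: →20(W), 18(W) — all W, so L
n=22: →21(L), so W
n=23: →22(W), 20(W) — all W, so L
n=24: →23(L), so W
n=25: →24(W), 22(W) — all W, so L
n=26: →25(L), so W
n=27: →26(W), 24(W) — all W, so L
n=28: →27(L), so W
n=29: →28(W), 26(W) — all W, so L
n=30: →29(L), so W
n=31: →30(W), 28(W) — all W, so L
n=32: →31(L), so W
n=33: →32(W), 30(W) — all W, so L
n=34: →33(L), so W
n=35: →34(W), 32(W) — all W, so L
n=36: →35(L), so W
n=37: →36(W), 34(W) — all W, so L
n=38: →37(L), so W
n=39: →38(W), 36(W) — all W, so L
n=40: →39(L), so W
n=41: →40(W), 38(W) — all W, so L
n=42: →41(L), so W
n=43: →42(W), 40(W) — all W, so L
n=44: →43(L), so W
n=45: →44(W), 42(W) — all W, so L
The losing starting values of n are exactly the entries labelled L in this table (23 of them).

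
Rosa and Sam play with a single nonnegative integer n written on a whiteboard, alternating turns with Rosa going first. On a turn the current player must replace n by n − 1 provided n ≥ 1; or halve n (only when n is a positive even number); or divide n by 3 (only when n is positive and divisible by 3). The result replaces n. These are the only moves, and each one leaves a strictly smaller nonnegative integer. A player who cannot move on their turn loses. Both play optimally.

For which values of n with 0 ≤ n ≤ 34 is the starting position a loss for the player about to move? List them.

0, 2, 5, 7, 9, 11, 13, 16, 19, 23, 25, 28, 30, 34

Label each position W (a win for the player to move) or L (a loss). A position with no legal move is L; any other position is W exactly when some move reaches an L, and L when every move reaches a W.
n=0: no move → L
n=1: reaches L-position 0 → W
n=2: only reaches 1(W), which is W → L
n=3: reaches L-position 2 → W
n=4: reaches L-position 2 → W
n=5: only reaches 4(W), which is W → L
n=6: reaches L-position 2 → W
n=7: only reaches 6(W), which is W → L
n=8: reaches L-position 7 → W
n=9: only reaches 3(W), 8(W), all W → L
n=10: reaches L-position 5 → W
n=11: only reaches 10(W), which is W → L
n=12: reaches L-position 11 → W
n=13: only reaches 12(W), which is W → L
n=14: reaches L-position 7 → W
n=15: reaches L-position 5 → W
n=16: only reaches 8(W), 15(W), all W → L
n=17: reaches L-position 16 → W
n=18: reaches L-position 9 → W
n=19: only reaches 18(W), which is W → L
n=20: reaches L-position 19 → W
n=21: reaches L-position 7 → W
n=22: reaches L-position 11 → W
n=23: only reaches 22(W), which is W → L
n=24: reaches L-position 23 → W
n=25: only reaches 24(W), which is W → L
n=26: reaches L-position 13 → W
n=27: reaches L-position 9 → W
n=28: only reaches 14(W), 27(W), all W → L
n=29: reaches L-position 28 → W
n=30: only reaches 10(W), 15(W), 29(W), all W → L
n=31: reaches L-position 30 → W
n=32: reaches L-position 16 → W
n=33: reaches L-position 11 → W
n=34: only reaches 17(W), 33(W), all W → L
The losing starting values of n are exactly the entries labelled L in this table (14 of them).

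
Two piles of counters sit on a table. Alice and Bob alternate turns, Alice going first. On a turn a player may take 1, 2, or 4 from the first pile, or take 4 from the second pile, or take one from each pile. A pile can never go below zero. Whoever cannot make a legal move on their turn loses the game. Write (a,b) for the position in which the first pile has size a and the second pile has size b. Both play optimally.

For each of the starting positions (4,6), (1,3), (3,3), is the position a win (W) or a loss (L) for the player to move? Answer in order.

(4,6): L, (1,3): W, (3,3): L

Label each position W (a win for the player to move) or L (a loss). A position with no legal move is L; any other position is W exactly when some move reaches an L, and L when every move reaches a W.
No move ever increases a pile, so every position that can arise here has a ≤ 4 and b ≤ 6; it is enough to label the cells with 0 ≤ a ≤ 4 and 0 ≤ b ≤ 6.
Every move lowers a or b (never raises either), so fill the grid row by row in increasing a, and left to right within a row: each cell's successors are then already labelled.
      b=0  b=1  b=2  b=3  b=4  b=5  b=6
a=0:    L    L    L    L    W    W    W
a=1:    W    W    W    W    W    L    L
a=2:    W    W    W    W    L    W    W
a=3:    L    L    L    L    W    W    W
a=4:    W    W    W    W    W    L    L
Cells with no legal move (terminal, hence L): (0,0), (0,1), (0,2), (0,3).
The remaining L cells, each justified by listing all of its moves:
(1,5): L (options (0,5)(W), (1,1)(W), (0,4)(W) are all W)
(1,6): L (options (0,6)(W), (1,2)(W), (0,5)(W) are all W)
(2,4): L (options (1,4)(W), (0,4)(W), (2,0)(W), (1,3)(W) are all W)
(3,0): L (options (2,0)(W), (1,0)(W) are all W)
(3,1): L (options (2,1)(W), (1,1)(W), (2,0)(W) are all W)
(3,2): L (options (2,2)(W), (1,2)(W), (2,1)(W) are all W)
(3,3): L (options (2,3)(W), (1,3)(W), (2,2)(W) are all W)
(4,5): L (options (3,5)(W), (2,5)(W), (0,5)(W), (4,1)(W), (3,4)(W) are all W)
(4,6): L (options (3,6)(W), (2,6)(W), (0,6)(W), (4,2)(W), (3,5)(W) are all W)
Every other cell has at least one move into one of the L cells above, so it is W.
(4,6): one of the L cells justified above, so L
(1,3): the move to (0,3) reaches an L cell, so W
(3,3): one of the L cells justified above, so L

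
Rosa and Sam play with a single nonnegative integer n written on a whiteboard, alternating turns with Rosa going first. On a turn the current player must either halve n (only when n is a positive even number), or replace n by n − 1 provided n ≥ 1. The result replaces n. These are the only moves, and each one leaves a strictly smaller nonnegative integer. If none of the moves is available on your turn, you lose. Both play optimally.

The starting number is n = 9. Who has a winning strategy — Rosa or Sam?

Classify positions by backward induction: terminal positions (no move available) are L. From any other position, the mover wins iff some move reaches an L.
n=0: no move → L
n=1: →0(L), so W
n=2: →1(W) only, which is W, so L
n=3: →2(L), so W
n=4: →2(L), so W
n=5: →4(W) only, which is W, so L
n=6: →5(L), so W
n=7: →6(W) only, which is W, so L
n=8: →7(L), so W
n=9: →8(W) only, which is W, so L
The starting position 9 is L: whatever Rosa does, the opponent receives a W position.

Sam wins.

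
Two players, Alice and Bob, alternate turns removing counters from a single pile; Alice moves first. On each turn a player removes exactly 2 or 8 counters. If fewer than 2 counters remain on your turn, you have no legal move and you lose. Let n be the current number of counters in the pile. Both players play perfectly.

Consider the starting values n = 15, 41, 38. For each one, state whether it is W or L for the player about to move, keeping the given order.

Compute win/loss labels from the base case upward. A position with no move is L. Any other position is W if it can reach an L in one move, else L.
n=0: no move → L
n=1: no move → L
n=2: reaches L-position 0 → W
n=3: reaches L-position 1 → W
n=4: only reaches 2(W), which is W → L
n=5: only reaches 3(W), which is W → L
n=6: reaches L-position 4 → W
n=7: reaches L-position 5 → W
n=8: reaches L-position 0 → W
n=9: reaches L-position 1 → W
n=10: only reaches 8(W), 2(W), all W → L
n=11: only reaches 9(W), 3(W), all W → L
n=12: reaches L-position 10 → W
n=13: reaches L-position 11 → W
n=14: only reaches 12(W), 6(W), all W → L
n=15: only reaches 13(W), 7(W), all W → L
n=16: reaches L-position 14 → W
n=17: reaches L-position 15 → W
n=18: reaches L-position 10 → W
n=19: reaches L-position 11 → W
n=20: only reaches 18(W), 12(W), all W → L
n=21: only reaches 19(W), 13(W), all W → L
n=22: reaches L-position 20 → W
n=23: reaches L-position 21 → W
n=24: only reaches 22(W), 16(W), all W → L
n=25: only reaches 23(W), 17(W), all W → L
n=26: reaches L-position 24 → W
n=27: reaches L-position 25 → W
n=28: reaches L-position 20 → W
n=29: reaches L-position 21 → W
n=30: only reaches 28(W), 22(W), all W → L
n=31: only reaches 29(W), 23(W), all W → L
n=32: reaches L-position 30 → W
n=33: reaches L-position 31 → W
n=34: only reaches 32(W), 26(W), all W → L
n=35: only reaches 33(W), 27(W), all W → L
n=36: reaches L-position 34 → W
n=37: reaches L-position 35 → W
n=38: reaches L-position 30 → W
n=39: reaches L-position 31 → W
n=40: only reaches 38(W), 32(W), all W → L
n=41: only reaches 39(W), 33(W), all W → L

15: L, 41: L, 38: W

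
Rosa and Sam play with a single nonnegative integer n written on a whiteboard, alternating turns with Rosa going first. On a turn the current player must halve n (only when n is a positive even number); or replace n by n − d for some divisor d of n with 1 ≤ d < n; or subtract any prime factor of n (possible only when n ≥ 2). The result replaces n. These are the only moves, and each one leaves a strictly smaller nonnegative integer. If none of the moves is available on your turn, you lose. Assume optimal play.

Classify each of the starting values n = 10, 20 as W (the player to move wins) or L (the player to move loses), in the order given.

Use the standard recursion: the mover loses at a terminal position; elsewhere, the mover wins exactly when some move hands the opponent an L position.
n=0: no move → L
n=1: no move → L
n=2: W (go to 0, an L position)
n=3: W (go to 0, an L position)
n=4: L (options 2(W), 3(W) are all W)
n=5: W (go to 0, an L position)
n=6: W (go to 4, an L position)
n=7: W (go to 0, an L position)
n=8: W (go to 4, an L position)
n=9: L (options 6(W), 8(W) are all W)
n=10: W (go to 9, an L position)
n=11: W (go to 0, an L position)
n=12: W (go to 9, an L position)
n=13: W (go to 0, an L position)
n=14: L (options 7(W), 12(W), 13(W) are all W)
n=15: W (go to 14, an L position)
n=16: W (go to 14, an L position)
n=17: W (go to 0, an L position)
n=18: W (go to 9, an L position)
n=19: W (go to 0, an L position)
n=20: L (options 10(W), 15(W), 16(W), 18(W), 19(W) are all W)

10: W, 20: L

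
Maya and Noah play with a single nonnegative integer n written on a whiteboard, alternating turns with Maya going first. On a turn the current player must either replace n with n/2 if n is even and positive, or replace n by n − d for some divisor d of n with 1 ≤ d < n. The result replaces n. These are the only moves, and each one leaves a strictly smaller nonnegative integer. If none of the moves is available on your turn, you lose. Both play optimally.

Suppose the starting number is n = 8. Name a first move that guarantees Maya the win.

Move to 7.

Compute win/loss labels from the base case upward. A position with no move is L. Any other position is W if it can reach an L in one move, else L.
n=0: no move → L
n=1: no move → L
n=2: reaches L-position 1 → W
n=3: only reaches 2(W), which is W → L
n=4: reaches L-position 3 → W
n=5: only reaches 4(W), which is W → L
n=6: reaches L-position 3 → W
n=7: only reaches 6(W), which is W → L
n=8: reaches L-position 7 → W
From 8, the L positions reachable in one move are: 7.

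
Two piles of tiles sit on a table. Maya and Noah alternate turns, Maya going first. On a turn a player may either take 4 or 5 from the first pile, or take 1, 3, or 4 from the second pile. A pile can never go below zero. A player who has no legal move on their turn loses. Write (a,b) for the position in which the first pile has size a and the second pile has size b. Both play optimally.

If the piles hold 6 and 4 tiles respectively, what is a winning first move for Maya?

Move to (6,3).

Build the W/L table. Terminal = L. A non-terminal position is W if it has a move to some L; otherwise it is L.
No move ever increases a pile, so every position that can arise here has a ≤ 6 and b ≤ 4; it is enough to label the cells with 0 ≤ a ≤ 6 and 0 ≤ b ≤ 4.
Every move lowers a or b (never raises either), so fill the grid row by row in increasing a, and left to right within a row: each cell's successors are then already labelled.
      b=0  b=1  b=2  b=3  b=4
a=0:    L    W    L    W    W
a=1:    L    W    L    W    W
a=2:    L    W    L    W    W
a=3:    L    W    L    W    W
a=4:    W    L    W    L    W
a=5:    W    L    W    L    W
a=6:    W    L    W    L    W
Cells with no legal move (terminal, hence L): (0,0), (1,0), (2,0), (3,0).
The remaining L cells, each justified by listing all of its moves:
(0,2): only reaches (0,1)(W), which is W → L
(1,2): only reaches (1,1)(W), which is W → L
(2,2): only reaches (2,1)(W), which is W → L
(3,2): only reaches (3,1)(W), which is W → L
(4,1): only reaches (0,1)(W), (4,0)(W), all W → L
(4,3): only reaches (0,3)(W), (4,2)(W), (4,0)(W), all W → L
(5,1): only reaches (1,1)(W), (0,1)(W), (5,0)(W), all W → L
(5,3): only reaches (1,3)(W), (0,3)(W), (5,2)(W), (5,0)(W), all W → L
(6,1): only reaches (2,1)(W), (1,1)(W), (6,0)(W), all W → L
(6,3): only reaches (2,3)(W), (1,3)(W), (6,2)(W), (6,0)(W), all W → L
Every other cell has at least one move into one of the L cells above, so it is W.
From (6,4), the L positions reachable in one move are: (6,3), (6,1). Any move reaching one of these is winning.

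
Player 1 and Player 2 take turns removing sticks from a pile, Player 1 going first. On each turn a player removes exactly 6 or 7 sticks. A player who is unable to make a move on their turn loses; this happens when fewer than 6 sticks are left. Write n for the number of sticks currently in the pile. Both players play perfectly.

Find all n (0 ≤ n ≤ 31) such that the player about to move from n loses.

0, 1, 2, 3, 4, 5, 13, 14, 15, 16, 17, 18, 26, 27, 28, 29, 30, 31

Positions with no move are L. A position that does have a move is losing for the player to move precisely when every available move leads to a winning position for the opponent. Fill in the labels:
n=0: no move → L
n=1: no move → L
n=2: no move → L
n=3: no move → L
n=4: no move → L
n=5: no move → L
n=6: →0(L), so W
n=7: →1(L), so W
n=8: →2(L), so W
n=9: →3(L), so W
n=10: →4(L), so W
n=11: →5(L), so W
n=12: →5(L), so W
n=13: →7(W), 6(W) — all W, so L
n=14: →8(W), 7(W) — all W, so L
n=15: →9(W), 8(W) — all W, so L
n=16: →10(W), 9(W) — all W, so L
n=17: →11(W), 10(W) — all W, so L
n=18: →12(W), 11(W) — all W, so L
n=19: →13(L), so W
n=20: →14(L), so W
n=21: →15(L), so W
n=22: →16(L), so W
n=23: →17(L), so W
n=24: →18(L), so W
n=25: →18(L), so W
n=26: →20(W), 19(W) — all W, so L
n=27: →21(W), 20(W) — all W, so L
n=28: →22(W), 21(W) — all W, so L
n=29: →23(W), 22(W) — all W, so L
n=30: →24(W), 23(W) — all W, so L
n=31: →25(W), 24(W) — all W, so L
Reading off the rows marked L gives the requested list; there are 18 such values of n.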